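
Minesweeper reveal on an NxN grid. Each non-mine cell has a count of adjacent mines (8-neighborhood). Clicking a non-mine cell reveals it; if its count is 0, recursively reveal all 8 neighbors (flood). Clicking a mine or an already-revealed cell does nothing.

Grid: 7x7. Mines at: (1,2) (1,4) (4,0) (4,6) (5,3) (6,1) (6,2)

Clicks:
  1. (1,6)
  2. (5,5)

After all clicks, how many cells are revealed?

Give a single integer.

Click 1 (1,6) count=0: revealed 8 new [(0,5) (0,6) (1,5) (1,6) (2,5) (2,6) (3,5) (3,6)] -> total=8
Click 2 (5,5) count=1: revealed 1 new [(5,5)] -> total=9

Answer: 9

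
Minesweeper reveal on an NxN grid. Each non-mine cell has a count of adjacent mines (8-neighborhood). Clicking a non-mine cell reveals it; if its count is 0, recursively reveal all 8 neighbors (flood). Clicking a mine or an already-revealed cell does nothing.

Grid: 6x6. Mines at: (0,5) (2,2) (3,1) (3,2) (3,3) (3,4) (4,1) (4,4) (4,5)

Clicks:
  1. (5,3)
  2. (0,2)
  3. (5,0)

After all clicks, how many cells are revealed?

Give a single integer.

Answer: 14

Derivation:
Click 1 (5,3) count=1: revealed 1 new [(5,3)] -> total=1
Click 2 (0,2) count=0: revealed 12 new [(0,0) (0,1) (0,2) (0,3) (0,4) (1,0) (1,1) (1,2) (1,3) (1,4) (2,0) (2,1)] -> total=13
Click 3 (5,0) count=1: revealed 1 new [(5,0)] -> total=14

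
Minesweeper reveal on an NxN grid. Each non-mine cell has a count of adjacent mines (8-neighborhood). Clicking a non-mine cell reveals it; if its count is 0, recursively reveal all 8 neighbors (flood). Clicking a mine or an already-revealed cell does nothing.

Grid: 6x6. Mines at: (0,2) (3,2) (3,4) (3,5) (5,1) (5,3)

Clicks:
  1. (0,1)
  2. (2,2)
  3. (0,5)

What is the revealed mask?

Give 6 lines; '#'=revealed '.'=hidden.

Answer: .#.###
...###
..####
......
......
......

Derivation:
Click 1 (0,1) count=1: revealed 1 new [(0,1)] -> total=1
Click 2 (2,2) count=1: revealed 1 new [(2,2)] -> total=2
Click 3 (0,5) count=0: revealed 9 new [(0,3) (0,4) (0,5) (1,3) (1,4) (1,5) (2,3) (2,4) (2,5)] -> total=11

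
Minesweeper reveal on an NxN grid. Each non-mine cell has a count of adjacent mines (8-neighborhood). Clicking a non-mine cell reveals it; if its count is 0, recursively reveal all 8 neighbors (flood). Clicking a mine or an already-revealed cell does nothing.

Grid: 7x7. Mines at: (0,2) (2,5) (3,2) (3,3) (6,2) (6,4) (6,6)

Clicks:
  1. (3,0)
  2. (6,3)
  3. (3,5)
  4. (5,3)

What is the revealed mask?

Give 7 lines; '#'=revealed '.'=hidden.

Click 1 (3,0) count=0: revealed 14 new [(0,0) (0,1) (1,0) (1,1) (2,0) (2,1) (3,0) (3,1) (4,0) (4,1) (5,0) (5,1) (6,0) (6,1)] -> total=14
Click 2 (6,3) count=2: revealed 1 new [(6,3)] -> total=15
Click 3 (3,5) count=1: revealed 1 new [(3,5)] -> total=16
Click 4 (5,3) count=2: revealed 1 new [(5,3)] -> total=17

Answer: ##.....
##.....
##.....
##...#.
##.....
##.#...
##.#...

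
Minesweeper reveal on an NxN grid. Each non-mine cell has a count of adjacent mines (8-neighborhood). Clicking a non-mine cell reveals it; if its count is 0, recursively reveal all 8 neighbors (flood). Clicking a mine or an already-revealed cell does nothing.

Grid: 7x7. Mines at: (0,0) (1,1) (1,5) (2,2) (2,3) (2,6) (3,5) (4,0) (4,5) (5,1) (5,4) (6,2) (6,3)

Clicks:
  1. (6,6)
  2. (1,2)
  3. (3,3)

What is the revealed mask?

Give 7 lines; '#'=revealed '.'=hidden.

Click 1 (6,6) count=0: revealed 4 new [(5,5) (5,6) (6,5) (6,6)] -> total=4
Click 2 (1,2) count=3: revealed 1 new [(1,2)] -> total=5
Click 3 (3,3) count=2: revealed 1 new [(3,3)] -> total=6

Answer: .......
..#....
.......
...#...
.......
.....##
.....##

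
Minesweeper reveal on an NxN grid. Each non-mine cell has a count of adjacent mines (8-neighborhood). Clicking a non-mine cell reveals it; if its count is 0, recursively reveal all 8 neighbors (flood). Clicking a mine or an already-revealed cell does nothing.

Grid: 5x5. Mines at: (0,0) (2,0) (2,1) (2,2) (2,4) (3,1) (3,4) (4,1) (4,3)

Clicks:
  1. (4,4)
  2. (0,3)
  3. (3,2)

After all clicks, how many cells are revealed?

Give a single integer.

Click 1 (4,4) count=2: revealed 1 new [(4,4)] -> total=1
Click 2 (0,3) count=0: revealed 8 new [(0,1) (0,2) (0,3) (0,4) (1,1) (1,2) (1,3) (1,4)] -> total=9
Click 3 (3,2) count=5: revealed 1 new [(3,2)] -> total=10

Answer: 10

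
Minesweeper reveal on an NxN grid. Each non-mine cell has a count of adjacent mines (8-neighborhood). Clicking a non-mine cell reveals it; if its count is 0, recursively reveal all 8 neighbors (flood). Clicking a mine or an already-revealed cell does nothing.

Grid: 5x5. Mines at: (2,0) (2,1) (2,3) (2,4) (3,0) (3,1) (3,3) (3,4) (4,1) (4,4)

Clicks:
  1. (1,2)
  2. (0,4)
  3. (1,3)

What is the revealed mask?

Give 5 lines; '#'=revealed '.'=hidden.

Answer: #####
#####
.....
.....
.....

Derivation:
Click 1 (1,2) count=2: revealed 1 new [(1,2)] -> total=1
Click 2 (0,4) count=0: revealed 9 new [(0,0) (0,1) (0,2) (0,3) (0,4) (1,0) (1,1) (1,3) (1,4)] -> total=10
Click 3 (1,3) count=2: revealed 0 new [(none)] -> total=10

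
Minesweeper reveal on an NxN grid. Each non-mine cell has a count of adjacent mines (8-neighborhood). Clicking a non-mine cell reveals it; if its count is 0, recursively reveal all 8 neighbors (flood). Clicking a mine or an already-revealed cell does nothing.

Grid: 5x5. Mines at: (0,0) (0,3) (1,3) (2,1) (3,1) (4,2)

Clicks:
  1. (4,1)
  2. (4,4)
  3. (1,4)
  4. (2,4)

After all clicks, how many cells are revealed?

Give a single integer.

Click 1 (4,1) count=2: revealed 1 new [(4,1)] -> total=1
Click 2 (4,4) count=0: revealed 6 new [(2,3) (2,4) (3,3) (3,4) (4,3) (4,4)] -> total=7
Click 3 (1,4) count=2: revealed 1 new [(1,4)] -> total=8
Click 4 (2,4) count=1: revealed 0 new [(none)] -> total=8

Answer: 8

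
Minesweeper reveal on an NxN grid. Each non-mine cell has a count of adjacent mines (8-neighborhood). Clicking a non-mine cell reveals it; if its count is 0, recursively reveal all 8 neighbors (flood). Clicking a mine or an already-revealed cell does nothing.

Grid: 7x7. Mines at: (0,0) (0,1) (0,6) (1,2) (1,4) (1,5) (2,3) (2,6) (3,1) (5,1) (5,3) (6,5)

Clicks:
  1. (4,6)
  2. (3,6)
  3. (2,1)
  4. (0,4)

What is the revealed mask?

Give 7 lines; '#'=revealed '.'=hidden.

Click 1 (4,6) count=0: revealed 9 new [(3,4) (3,5) (3,6) (4,4) (4,5) (4,6) (5,4) (5,5) (5,6)] -> total=9
Click 2 (3,6) count=1: revealed 0 new [(none)] -> total=9
Click 3 (2,1) count=2: revealed 1 new [(2,1)] -> total=10
Click 4 (0,4) count=2: revealed 1 new [(0,4)] -> total=11

Answer: ....#..
.......
.#.....
....###
....###
....###
.......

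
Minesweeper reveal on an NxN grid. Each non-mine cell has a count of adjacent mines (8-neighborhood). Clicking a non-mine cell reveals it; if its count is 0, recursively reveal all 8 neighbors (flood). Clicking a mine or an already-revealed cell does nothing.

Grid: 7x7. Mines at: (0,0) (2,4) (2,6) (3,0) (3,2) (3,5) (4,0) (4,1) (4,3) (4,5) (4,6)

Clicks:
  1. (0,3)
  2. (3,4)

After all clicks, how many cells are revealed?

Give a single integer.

Click 1 (0,3) count=0: revealed 15 new [(0,1) (0,2) (0,3) (0,4) (0,5) (0,6) (1,1) (1,2) (1,3) (1,4) (1,5) (1,6) (2,1) (2,2) (2,3)] -> total=15
Click 2 (3,4) count=4: revealed 1 new [(3,4)] -> total=16

Answer: 16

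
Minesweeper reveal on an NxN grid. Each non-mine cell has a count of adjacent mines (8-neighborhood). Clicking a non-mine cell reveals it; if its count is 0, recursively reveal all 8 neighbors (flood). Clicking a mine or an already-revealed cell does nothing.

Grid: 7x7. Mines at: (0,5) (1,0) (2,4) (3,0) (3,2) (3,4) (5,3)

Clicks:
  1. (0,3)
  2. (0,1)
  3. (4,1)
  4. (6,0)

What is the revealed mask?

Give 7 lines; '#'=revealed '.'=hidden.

Answer: .####..
.####..
.###...
.......
###....
###....
###....

Derivation:
Click 1 (0,3) count=0: revealed 11 new [(0,1) (0,2) (0,3) (0,4) (1,1) (1,2) (1,3) (1,4) (2,1) (2,2) (2,3)] -> total=11
Click 2 (0,1) count=1: revealed 0 new [(none)] -> total=11
Click 3 (4,1) count=2: revealed 1 new [(4,1)] -> total=12
Click 4 (6,0) count=0: revealed 8 new [(4,0) (4,2) (5,0) (5,1) (5,2) (6,0) (6,1) (6,2)] -> total=20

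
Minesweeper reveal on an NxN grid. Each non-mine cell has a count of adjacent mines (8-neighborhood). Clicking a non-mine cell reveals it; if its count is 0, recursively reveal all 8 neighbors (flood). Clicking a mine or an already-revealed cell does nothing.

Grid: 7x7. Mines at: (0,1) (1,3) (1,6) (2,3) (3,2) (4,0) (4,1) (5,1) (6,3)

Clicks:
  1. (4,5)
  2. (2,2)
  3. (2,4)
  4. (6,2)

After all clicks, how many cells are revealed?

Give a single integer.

Click 1 (4,5) count=0: revealed 18 new [(2,4) (2,5) (2,6) (3,3) (3,4) (3,5) (3,6) (4,3) (4,4) (4,5) (4,6) (5,3) (5,4) (5,5) (5,6) (6,4) (6,5) (6,6)] -> total=18
Click 2 (2,2) count=3: revealed 1 new [(2,2)] -> total=19
Click 3 (2,4) count=2: revealed 0 new [(none)] -> total=19
Click 4 (6,2) count=2: revealed 1 new [(6,2)] -> total=20

Answer: 20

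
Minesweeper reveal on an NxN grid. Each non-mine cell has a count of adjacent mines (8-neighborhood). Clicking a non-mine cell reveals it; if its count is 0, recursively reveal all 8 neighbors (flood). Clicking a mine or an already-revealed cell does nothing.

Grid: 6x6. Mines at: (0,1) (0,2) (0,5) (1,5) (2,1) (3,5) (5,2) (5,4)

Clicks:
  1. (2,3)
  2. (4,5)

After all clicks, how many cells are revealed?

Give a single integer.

Answer: 13

Derivation:
Click 1 (2,3) count=0: revealed 12 new [(1,2) (1,3) (1,4) (2,2) (2,3) (2,4) (3,2) (3,3) (3,4) (4,2) (4,3) (4,4)] -> total=12
Click 2 (4,5) count=2: revealed 1 new [(4,5)] -> total=13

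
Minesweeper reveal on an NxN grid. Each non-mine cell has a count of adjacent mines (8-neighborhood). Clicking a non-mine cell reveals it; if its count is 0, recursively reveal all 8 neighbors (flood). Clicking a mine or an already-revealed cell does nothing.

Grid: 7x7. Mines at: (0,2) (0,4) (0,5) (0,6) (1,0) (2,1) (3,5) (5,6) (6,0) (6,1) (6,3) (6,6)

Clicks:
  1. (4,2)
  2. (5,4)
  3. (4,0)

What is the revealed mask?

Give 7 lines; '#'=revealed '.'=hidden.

Answer: .......
..###..
..###..
#####..
#####..
#####..
.......

Derivation:
Click 1 (4,2) count=0: revealed 21 new [(1,2) (1,3) (1,4) (2,2) (2,3) (2,4) (3,0) (3,1) (3,2) (3,3) (3,4) (4,0) (4,1) (4,2) (4,3) (4,4) (5,0) (5,1) (5,2) (5,3) (5,4)] -> total=21
Click 2 (5,4) count=1: revealed 0 new [(none)] -> total=21
Click 3 (4,0) count=0: revealed 0 new [(none)] -> total=21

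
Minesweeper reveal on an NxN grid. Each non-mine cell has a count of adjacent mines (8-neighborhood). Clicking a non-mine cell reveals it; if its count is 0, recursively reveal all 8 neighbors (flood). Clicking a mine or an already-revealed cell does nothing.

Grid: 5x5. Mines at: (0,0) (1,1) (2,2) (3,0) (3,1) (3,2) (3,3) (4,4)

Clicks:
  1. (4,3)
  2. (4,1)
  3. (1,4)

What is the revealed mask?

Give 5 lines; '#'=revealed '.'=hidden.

Click 1 (4,3) count=3: revealed 1 new [(4,3)] -> total=1
Click 2 (4,1) count=3: revealed 1 new [(4,1)] -> total=2
Click 3 (1,4) count=0: revealed 8 new [(0,2) (0,3) (0,4) (1,2) (1,3) (1,4) (2,3) (2,4)] -> total=10

Answer: ..###
..###
...##
.....
.#.#.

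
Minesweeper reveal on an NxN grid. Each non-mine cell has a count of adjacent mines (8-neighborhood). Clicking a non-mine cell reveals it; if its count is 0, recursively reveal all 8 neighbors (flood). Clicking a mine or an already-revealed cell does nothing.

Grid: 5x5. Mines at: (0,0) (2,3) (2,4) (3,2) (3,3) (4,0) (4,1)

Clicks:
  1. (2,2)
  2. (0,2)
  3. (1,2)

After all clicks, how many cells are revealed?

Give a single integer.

Click 1 (2,2) count=3: revealed 1 new [(2,2)] -> total=1
Click 2 (0,2) count=0: revealed 8 new [(0,1) (0,2) (0,3) (0,4) (1,1) (1,2) (1,3) (1,4)] -> total=9
Click 3 (1,2) count=1: revealed 0 new [(none)] -> total=9

Answer: 9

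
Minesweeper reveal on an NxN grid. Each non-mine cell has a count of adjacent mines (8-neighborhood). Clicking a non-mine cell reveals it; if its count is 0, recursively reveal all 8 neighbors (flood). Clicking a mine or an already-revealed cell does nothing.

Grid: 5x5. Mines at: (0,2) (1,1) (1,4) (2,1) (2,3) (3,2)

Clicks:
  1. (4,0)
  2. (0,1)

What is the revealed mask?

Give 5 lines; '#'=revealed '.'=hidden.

Answer: .#...
.....
.....
##...
##...

Derivation:
Click 1 (4,0) count=0: revealed 4 new [(3,0) (3,1) (4,0) (4,1)] -> total=4
Click 2 (0,1) count=2: revealed 1 new [(0,1)] -> total=5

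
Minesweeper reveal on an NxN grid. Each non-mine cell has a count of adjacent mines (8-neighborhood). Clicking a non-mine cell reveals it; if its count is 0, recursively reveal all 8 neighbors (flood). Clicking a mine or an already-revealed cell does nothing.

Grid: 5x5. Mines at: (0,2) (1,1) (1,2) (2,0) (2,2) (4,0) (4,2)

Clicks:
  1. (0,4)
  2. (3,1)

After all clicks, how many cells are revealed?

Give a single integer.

Answer: 11

Derivation:
Click 1 (0,4) count=0: revealed 10 new [(0,3) (0,4) (1,3) (1,4) (2,3) (2,4) (3,3) (3,4) (4,3) (4,4)] -> total=10
Click 2 (3,1) count=4: revealed 1 new [(3,1)] -> total=11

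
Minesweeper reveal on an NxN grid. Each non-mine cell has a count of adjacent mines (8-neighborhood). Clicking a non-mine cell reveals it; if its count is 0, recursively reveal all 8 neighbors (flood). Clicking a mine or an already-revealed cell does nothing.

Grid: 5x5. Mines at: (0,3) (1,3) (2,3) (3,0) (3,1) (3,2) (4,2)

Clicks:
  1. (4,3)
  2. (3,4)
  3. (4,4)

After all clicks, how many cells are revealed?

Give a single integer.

Answer: 4

Derivation:
Click 1 (4,3) count=2: revealed 1 new [(4,3)] -> total=1
Click 2 (3,4) count=1: revealed 1 new [(3,4)] -> total=2
Click 3 (4,4) count=0: revealed 2 new [(3,3) (4,4)] -> total=4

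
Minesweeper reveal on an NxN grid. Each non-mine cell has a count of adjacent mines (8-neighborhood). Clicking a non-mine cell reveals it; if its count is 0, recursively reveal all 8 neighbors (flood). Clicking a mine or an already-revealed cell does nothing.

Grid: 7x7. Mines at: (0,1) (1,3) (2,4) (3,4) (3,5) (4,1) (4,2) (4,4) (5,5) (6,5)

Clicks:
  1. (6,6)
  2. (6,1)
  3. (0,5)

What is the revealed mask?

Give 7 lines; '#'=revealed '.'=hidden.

Answer: ....###
....###
.....##
.......
.......
#####..
#####.#

Derivation:
Click 1 (6,6) count=2: revealed 1 new [(6,6)] -> total=1
Click 2 (6,1) count=0: revealed 10 new [(5,0) (5,1) (5,2) (5,3) (5,4) (6,0) (6,1) (6,2) (6,3) (6,4)] -> total=11
Click 3 (0,5) count=0: revealed 8 new [(0,4) (0,5) (0,6) (1,4) (1,5) (1,6) (2,5) (2,6)] -> total=19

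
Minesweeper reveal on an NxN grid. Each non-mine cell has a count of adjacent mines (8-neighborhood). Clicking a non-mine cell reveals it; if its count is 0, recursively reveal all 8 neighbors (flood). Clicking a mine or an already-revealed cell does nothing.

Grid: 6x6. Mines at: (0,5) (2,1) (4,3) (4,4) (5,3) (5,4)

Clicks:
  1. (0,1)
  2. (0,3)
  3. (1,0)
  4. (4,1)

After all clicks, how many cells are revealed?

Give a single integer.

Click 1 (0,1) count=0: revealed 19 new [(0,0) (0,1) (0,2) (0,3) (0,4) (1,0) (1,1) (1,2) (1,3) (1,4) (1,5) (2,2) (2,3) (2,4) (2,5) (3,2) (3,3) (3,4) (3,5)] -> total=19
Click 2 (0,3) count=0: revealed 0 new [(none)] -> total=19
Click 3 (1,0) count=1: revealed 0 new [(none)] -> total=19
Click 4 (4,1) count=0: revealed 8 new [(3,0) (3,1) (4,0) (4,1) (4,2) (5,0) (5,1) (5,2)] -> total=27

Answer: 27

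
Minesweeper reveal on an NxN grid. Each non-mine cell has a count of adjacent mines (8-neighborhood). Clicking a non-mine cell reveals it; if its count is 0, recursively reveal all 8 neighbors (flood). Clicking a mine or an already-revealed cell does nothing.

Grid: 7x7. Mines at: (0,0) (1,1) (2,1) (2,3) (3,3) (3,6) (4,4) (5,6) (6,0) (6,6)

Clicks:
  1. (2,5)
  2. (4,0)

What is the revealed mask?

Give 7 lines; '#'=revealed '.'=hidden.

Answer: .......
.......
.....#.
###....
####...
######.
.#####.

Derivation:
Click 1 (2,5) count=1: revealed 1 new [(2,5)] -> total=1
Click 2 (4,0) count=0: revealed 18 new [(3,0) (3,1) (3,2) (4,0) (4,1) (4,2) (4,3) (5,0) (5,1) (5,2) (5,3) (5,4) (5,5) (6,1) (6,2) (6,3) (6,4) (6,5)] -> total=19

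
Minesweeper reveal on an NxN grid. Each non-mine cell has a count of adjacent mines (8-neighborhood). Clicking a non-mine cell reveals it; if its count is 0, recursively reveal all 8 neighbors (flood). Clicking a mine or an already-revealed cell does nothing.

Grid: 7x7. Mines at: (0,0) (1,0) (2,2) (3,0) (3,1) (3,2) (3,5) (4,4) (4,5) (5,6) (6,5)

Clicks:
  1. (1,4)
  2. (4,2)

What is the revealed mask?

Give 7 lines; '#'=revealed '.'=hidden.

Click 1 (1,4) count=0: revealed 16 new [(0,1) (0,2) (0,3) (0,4) (0,5) (0,6) (1,1) (1,2) (1,3) (1,4) (1,5) (1,6) (2,3) (2,4) (2,5) (2,6)] -> total=16
Click 2 (4,2) count=2: revealed 1 new [(4,2)] -> total=17

Answer: .######
.######
...####
.......
..#....
.......
.......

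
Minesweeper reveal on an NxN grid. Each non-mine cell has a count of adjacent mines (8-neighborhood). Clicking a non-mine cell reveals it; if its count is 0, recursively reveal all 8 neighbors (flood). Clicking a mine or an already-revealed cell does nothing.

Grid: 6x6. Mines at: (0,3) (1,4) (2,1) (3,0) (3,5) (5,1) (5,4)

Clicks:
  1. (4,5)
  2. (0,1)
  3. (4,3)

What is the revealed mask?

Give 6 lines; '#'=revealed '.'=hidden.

Click 1 (4,5) count=2: revealed 1 new [(4,5)] -> total=1
Click 2 (0,1) count=0: revealed 6 new [(0,0) (0,1) (0,2) (1,0) (1,1) (1,2)] -> total=7
Click 3 (4,3) count=1: revealed 1 new [(4,3)] -> total=8

Answer: ###...
###...
......
......
...#.#
......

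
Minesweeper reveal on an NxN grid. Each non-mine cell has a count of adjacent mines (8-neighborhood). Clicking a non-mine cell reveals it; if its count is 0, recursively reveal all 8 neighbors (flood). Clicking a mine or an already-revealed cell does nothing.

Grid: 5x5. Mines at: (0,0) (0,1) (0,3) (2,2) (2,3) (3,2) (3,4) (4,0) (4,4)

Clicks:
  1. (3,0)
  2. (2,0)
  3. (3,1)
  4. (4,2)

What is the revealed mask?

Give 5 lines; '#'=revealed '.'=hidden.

Click 1 (3,0) count=1: revealed 1 new [(3,0)] -> total=1
Click 2 (2,0) count=0: revealed 5 new [(1,0) (1,1) (2,0) (2,1) (3,1)] -> total=6
Click 3 (3,1) count=3: revealed 0 new [(none)] -> total=6
Click 4 (4,2) count=1: revealed 1 new [(4,2)] -> total=7

Answer: .....
##...
##...
##...
..#..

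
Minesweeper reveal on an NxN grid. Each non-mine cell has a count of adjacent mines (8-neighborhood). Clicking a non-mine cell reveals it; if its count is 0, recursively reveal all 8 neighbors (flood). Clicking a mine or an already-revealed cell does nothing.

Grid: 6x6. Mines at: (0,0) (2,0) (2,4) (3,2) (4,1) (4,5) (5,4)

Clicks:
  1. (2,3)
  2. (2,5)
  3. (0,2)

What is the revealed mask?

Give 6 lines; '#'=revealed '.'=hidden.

Click 1 (2,3) count=2: revealed 1 new [(2,3)] -> total=1
Click 2 (2,5) count=1: revealed 1 new [(2,5)] -> total=2
Click 3 (0,2) count=0: revealed 12 new [(0,1) (0,2) (0,3) (0,4) (0,5) (1,1) (1,2) (1,3) (1,4) (1,5) (2,1) (2,2)] -> total=14

Answer: .#####
.#####
.###.#
......
......
......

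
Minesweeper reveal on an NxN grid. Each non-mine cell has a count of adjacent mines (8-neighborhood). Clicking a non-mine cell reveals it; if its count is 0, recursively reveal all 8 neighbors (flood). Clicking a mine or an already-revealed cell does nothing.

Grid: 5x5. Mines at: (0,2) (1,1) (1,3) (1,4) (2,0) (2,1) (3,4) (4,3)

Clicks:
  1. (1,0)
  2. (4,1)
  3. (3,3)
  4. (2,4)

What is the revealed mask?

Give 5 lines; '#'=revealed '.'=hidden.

Answer: .....
#....
....#
####.
###..

Derivation:
Click 1 (1,0) count=3: revealed 1 new [(1,0)] -> total=1
Click 2 (4,1) count=0: revealed 6 new [(3,0) (3,1) (3,2) (4,0) (4,1) (4,2)] -> total=7
Click 3 (3,3) count=2: revealed 1 new [(3,3)] -> total=8
Click 4 (2,4) count=3: revealed 1 new [(2,4)] -> total=9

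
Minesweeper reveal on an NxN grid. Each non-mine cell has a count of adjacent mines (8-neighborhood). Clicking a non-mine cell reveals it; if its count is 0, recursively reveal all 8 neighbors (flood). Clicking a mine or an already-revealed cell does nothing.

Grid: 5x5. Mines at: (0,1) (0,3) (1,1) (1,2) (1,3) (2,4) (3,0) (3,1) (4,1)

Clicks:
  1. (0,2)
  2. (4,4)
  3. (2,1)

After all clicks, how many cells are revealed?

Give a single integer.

Answer: 8

Derivation:
Click 1 (0,2) count=5: revealed 1 new [(0,2)] -> total=1
Click 2 (4,4) count=0: revealed 6 new [(3,2) (3,3) (3,4) (4,2) (4,3) (4,4)] -> total=7
Click 3 (2,1) count=4: revealed 1 new [(2,1)] -> total=8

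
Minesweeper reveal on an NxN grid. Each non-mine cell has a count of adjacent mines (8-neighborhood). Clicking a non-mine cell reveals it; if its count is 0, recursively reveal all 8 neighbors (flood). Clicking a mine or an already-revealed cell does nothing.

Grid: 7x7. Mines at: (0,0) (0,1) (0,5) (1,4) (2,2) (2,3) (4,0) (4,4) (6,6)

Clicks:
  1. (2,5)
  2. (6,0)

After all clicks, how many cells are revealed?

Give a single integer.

Click 1 (2,5) count=1: revealed 1 new [(2,5)] -> total=1
Click 2 (6,0) count=0: revealed 18 new [(3,1) (3,2) (3,3) (4,1) (4,2) (4,3) (5,0) (5,1) (5,2) (5,3) (5,4) (5,5) (6,0) (6,1) (6,2) (6,3) (6,4) (6,5)] -> total=19

Answer: 19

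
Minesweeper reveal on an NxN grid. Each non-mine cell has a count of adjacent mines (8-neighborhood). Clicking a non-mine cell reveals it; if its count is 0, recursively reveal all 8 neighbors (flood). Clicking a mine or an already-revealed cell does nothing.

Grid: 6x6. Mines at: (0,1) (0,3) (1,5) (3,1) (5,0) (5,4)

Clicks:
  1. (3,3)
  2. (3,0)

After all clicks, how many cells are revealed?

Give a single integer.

Answer: 16

Derivation:
Click 1 (3,3) count=0: revealed 15 new [(1,2) (1,3) (1,4) (2,2) (2,3) (2,4) (2,5) (3,2) (3,3) (3,4) (3,5) (4,2) (4,3) (4,4) (4,5)] -> total=15
Click 2 (3,0) count=1: revealed 1 new [(3,0)] -> total=16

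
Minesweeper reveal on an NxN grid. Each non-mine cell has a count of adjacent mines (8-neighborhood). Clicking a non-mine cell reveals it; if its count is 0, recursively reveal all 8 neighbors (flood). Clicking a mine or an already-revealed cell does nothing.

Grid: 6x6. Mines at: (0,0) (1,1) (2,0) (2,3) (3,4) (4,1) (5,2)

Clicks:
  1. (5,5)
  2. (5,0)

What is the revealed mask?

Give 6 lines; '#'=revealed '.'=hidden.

Answer: ......
......
......
......
...###
#..###

Derivation:
Click 1 (5,5) count=0: revealed 6 new [(4,3) (4,4) (4,5) (5,3) (5,4) (5,5)] -> total=6
Click 2 (5,0) count=1: revealed 1 new [(5,0)] -> total=7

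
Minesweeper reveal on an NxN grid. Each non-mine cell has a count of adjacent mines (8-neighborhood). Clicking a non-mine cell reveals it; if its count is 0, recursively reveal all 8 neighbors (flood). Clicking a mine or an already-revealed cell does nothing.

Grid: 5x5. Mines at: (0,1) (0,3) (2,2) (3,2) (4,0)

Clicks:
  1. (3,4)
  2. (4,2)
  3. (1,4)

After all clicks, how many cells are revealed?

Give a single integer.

Answer: 9

Derivation:
Click 1 (3,4) count=0: revealed 8 new [(1,3) (1,4) (2,3) (2,4) (3,3) (3,4) (4,3) (4,4)] -> total=8
Click 2 (4,2) count=1: revealed 1 new [(4,2)] -> total=9
Click 3 (1,4) count=1: revealed 0 new [(none)] -> total=9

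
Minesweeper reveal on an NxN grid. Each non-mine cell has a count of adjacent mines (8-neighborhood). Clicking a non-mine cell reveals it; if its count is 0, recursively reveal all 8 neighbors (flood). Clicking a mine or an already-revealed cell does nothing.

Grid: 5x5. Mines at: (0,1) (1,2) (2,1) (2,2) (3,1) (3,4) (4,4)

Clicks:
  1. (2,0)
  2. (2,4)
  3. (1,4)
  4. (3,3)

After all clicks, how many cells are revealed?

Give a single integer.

Answer: 8

Derivation:
Click 1 (2,0) count=2: revealed 1 new [(2,0)] -> total=1
Click 2 (2,4) count=1: revealed 1 new [(2,4)] -> total=2
Click 3 (1,4) count=0: revealed 5 new [(0,3) (0,4) (1,3) (1,4) (2,3)] -> total=7
Click 4 (3,3) count=3: revealed 1 new [(3,3)] -> total=8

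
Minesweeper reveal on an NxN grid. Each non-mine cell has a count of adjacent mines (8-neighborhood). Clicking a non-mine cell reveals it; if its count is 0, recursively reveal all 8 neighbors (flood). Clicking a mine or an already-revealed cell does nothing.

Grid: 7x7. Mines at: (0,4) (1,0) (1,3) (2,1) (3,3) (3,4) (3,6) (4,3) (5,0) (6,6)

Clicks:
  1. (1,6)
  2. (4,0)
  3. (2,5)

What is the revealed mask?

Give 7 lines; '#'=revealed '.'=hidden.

Answer: .....##
.....##
.....##
.......
#......
.......
.......

Derivation:
Click 1 (1,6) count=0: revealed 6 new [(0,5) (0,6) (1,5) (1,6) (2,5) (2,6)] -> total=6
Click 2 (4,0) count=1: revealed 1 new [(4,0)] -> total=7
Click 3 (2,5) count=2: revealed 0 new [(none)] -> total=7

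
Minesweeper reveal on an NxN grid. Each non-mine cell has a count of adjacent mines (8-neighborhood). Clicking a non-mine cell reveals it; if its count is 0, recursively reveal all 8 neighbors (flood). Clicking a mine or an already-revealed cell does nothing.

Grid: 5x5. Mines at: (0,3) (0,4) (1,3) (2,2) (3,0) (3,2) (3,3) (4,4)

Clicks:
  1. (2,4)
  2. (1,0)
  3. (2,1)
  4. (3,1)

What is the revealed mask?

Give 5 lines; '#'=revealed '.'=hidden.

Click 1 (2,4) count=2: revealed 1 new [(2,4)] -> total=1
Click 2 (1,0) count=0: revealed 8 new [(0,0) (0,1) (0,2) (1,0) (1,1) (1,2) (2,0) (2,1)] -> total=9
Click 3 (2,1) count=3: revealed 0 new [(none)] -> total=9
Click 4 (3,1) count=3: revealed 1 new [(3,1)] -> total=10

Answer: ###..
###..
##..#
.#...
.....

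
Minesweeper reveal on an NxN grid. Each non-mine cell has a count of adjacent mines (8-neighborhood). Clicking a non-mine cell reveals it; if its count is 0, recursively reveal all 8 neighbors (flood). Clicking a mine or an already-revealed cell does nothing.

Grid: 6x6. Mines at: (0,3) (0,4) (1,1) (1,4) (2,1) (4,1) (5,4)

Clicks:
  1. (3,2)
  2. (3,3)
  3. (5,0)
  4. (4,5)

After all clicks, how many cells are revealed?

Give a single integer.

Click 1 (3,2) count=2: revealed 1 new [(3,2)] -> total=1
Click 2 (3,3) count=0: revealed 11 new [(2,2) (2,3) (2,4) (2,5) (3,3) (3,4) (3,5) (4,2) (4,3) (4,4) (4,5)] -> total=12
Click 3 (5,0) count=1: revealed 1 new [(5,0)] -> total=13
Click 4 (4,5) count=1: revealed 0 new [(none)] -> total=13

Answer: 13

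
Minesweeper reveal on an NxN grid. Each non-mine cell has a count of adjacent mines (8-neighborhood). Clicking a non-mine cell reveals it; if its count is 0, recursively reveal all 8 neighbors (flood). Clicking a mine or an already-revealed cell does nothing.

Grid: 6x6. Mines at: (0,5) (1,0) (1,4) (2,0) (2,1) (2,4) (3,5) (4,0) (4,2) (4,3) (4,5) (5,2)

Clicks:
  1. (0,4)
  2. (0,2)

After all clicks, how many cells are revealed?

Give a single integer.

Click 1 (0,4) count=2: revealed 1 new [(0,4)] -> total=1
Click 2 (0,2) count=0: revealed 6 new [(0,1) (0,2) (0,3) (1,1) (1,2) (1,3)] -> total=7

Answer: 7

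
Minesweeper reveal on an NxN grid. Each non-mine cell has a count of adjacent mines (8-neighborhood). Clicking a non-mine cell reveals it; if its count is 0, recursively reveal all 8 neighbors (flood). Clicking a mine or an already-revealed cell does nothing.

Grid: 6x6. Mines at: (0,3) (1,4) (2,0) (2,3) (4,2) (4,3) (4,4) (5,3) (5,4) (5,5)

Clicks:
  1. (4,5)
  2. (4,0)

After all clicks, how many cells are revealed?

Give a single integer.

Answer: 7

Derivation:
Click 1 (4,5) count=3: revealed 1 new [(4,5)] -> total=1
Click 2 (4,0) count=0: revealed 6 new [(3,0) (3,1) (4,0) (4,1) (5,0) (5,1)] -> total=7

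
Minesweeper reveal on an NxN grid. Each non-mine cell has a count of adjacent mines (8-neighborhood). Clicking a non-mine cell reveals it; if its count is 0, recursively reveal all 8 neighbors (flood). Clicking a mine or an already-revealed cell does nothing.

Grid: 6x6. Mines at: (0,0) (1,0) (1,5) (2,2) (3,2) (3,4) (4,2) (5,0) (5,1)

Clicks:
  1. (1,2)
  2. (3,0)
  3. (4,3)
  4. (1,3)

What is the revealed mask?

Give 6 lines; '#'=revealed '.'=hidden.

Answer: ......
..##..
##....
##....
##.#..
......

Derivation:
Click 1 (1,2) count=1: revealed 1 new [(1,2)] -> total=1
Click 2 (3,0) count=0: revealed 6 new [(2,0) (2,1) (3,0) (3,1) (4,0) (4,1)] -> total=7
Click 3 (4,3) count=3: revealed 1 new [(4,3)] -> total=8
Click 4 (1,3) count=1: revealed 1 new [(1,3)] -> total=9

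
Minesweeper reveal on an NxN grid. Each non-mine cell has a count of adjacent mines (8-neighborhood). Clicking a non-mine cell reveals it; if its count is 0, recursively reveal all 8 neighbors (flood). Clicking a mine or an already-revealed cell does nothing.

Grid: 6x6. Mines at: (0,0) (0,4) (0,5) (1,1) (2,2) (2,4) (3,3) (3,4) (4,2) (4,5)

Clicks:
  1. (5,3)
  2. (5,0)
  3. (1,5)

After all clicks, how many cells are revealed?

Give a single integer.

Click 1 (5,3) count=1: revealed 1 new [(5,3)] -> total=1
Click 2 (5,0) count=0: revealed 8 new [(2,0) (2,1) (3,0) (3,1) (4,0) (4,1) (5,0) (5,1)] -> total=9
Click 3 (1,5) count=3: revealed 1 new [(1,5)] -> total=10

Answer: 10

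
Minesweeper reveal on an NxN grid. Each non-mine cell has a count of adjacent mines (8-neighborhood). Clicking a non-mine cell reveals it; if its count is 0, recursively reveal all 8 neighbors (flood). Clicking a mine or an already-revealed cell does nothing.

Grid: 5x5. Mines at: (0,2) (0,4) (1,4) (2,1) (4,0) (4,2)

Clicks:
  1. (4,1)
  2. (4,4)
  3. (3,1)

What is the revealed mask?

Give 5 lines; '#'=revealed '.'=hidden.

Answer: .....
.....
...##
.#.##
.#.##

Derivation:
Click 1 (4,1) count=2: revealed 1 new [(4,1)] -> total=1
Click 2 (4,4) count=0: revealed 6 new [(2,3) (2,4) (3,3) (3,4) (4,3) (4,4)] -> total=7
Click 3 (3,1) count=3: revealed 1 new [(3,1)] -> total=8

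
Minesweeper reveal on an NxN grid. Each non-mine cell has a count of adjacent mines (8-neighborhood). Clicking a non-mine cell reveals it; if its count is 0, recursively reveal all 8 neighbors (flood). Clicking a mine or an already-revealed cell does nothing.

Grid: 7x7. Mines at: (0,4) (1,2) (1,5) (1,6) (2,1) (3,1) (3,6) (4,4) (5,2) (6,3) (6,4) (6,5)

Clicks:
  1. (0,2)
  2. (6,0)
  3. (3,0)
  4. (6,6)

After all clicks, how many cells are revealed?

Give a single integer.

Click 1 (0,2) count=1: revealed 1 new [(0,2)] -> total=1
Click 2 (6,0) count=0: revealed 6 new [(4,0) (4,1) (5,0) (5,1) (6,0) (6,1)] -> total=7
Click 3 (3,0) count=2: revealed 1 new [(3,0)] -> total=8
Click 4 (6,6) count=1: revealed 1 new [(6,6)] -> total=9

Answer: 9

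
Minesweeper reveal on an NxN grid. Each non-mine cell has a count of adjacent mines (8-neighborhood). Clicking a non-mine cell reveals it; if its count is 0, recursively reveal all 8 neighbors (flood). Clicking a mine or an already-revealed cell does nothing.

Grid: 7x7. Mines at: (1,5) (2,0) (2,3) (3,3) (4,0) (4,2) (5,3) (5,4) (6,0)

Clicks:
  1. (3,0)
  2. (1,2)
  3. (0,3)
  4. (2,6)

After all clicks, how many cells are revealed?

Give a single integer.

Answer: 12

Derivation:
Click 1 (3,0) count=2: revealed 1 new [(3,0)] -> total=1
Click 2 (1,2) count=1: revealed 1 new [(1,2)] -> total=2
Click 3 (0,3) count=0: revealed 9 new [(0,0) (0,1) (0,2) (0,3) (0,4) (1,0) (1,1) (1,3) (1,4)] -> total=11
Click 4 (2,6) count=1: revealed 1 new [(2,6)] -> total=12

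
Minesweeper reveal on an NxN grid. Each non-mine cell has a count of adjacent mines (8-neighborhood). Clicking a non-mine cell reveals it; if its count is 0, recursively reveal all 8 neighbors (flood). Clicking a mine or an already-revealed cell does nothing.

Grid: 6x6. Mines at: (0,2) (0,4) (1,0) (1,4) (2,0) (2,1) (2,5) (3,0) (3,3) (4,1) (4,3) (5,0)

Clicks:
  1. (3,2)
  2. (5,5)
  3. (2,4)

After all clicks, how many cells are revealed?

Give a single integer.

Click 1 (3,2) count=4: revealed 1 new [(3,2)] -> total=1
Click 2 (5,5) count=0: revealed 6 new [(3,4) (3,5) (4,4) (4,5) (5,4) (5,5)] -> total=7
Click 3 (2,4) count=3: revealed 1 new [(2,4)] -> total=8

Answer: 8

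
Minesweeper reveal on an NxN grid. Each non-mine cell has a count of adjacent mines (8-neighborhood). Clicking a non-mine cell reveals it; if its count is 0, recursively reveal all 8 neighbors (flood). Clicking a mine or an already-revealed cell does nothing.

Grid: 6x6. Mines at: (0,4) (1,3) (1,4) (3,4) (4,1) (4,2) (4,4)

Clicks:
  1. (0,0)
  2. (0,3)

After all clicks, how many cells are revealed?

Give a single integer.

Click 1 (0,0) count=0: revealed 12 new [(0,0) (0,1) (0,2) (1,0) (1,1) (1,2) (2,0) (2,1) (2,2) (3,0) (3,1) (3,2)] -> total=12
Click 2 (0,3) count=3: revealed 1 new [(0,3)] -> total=13

Answer: 13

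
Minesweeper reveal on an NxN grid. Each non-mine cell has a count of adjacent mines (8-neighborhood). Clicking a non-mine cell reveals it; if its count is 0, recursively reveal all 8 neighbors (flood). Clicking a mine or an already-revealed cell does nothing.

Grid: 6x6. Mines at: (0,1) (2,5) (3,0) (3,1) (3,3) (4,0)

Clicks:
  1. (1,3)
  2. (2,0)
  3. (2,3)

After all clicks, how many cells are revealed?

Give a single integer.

Answer: 12

Derivation:
Click 1 (1,3) count=0: revealed 11 new [(0,2) (0,3) (0,4) (0,5) (1,2) (1,3) (1,4) (1,5) (2,2) (2,3) (2,4)] -> total=11
Click 2 (2,0) count=2: revealed 1 new [(2,0)] -> total=12
Click 3 (2,3) count=1: revealed 0 new [(none)] -> total=12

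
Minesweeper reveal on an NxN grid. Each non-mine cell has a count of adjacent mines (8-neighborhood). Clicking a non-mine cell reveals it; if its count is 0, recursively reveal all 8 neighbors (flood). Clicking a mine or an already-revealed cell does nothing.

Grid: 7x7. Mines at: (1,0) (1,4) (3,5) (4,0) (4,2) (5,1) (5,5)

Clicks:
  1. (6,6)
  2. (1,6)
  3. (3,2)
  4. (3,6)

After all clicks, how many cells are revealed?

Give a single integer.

Answer: 9

Derivation:
Click 1 (6,6) count=1: revealed 1 new [(6,6)] -> total=1
Click 2 (1,6) count=0: revealed 6 new [(0,5) (0,6) (1,5) (1,6) (2,5) (2,6)] -> total=7
Click 3 (3,2) count=1: revealed 1 new [(3,2)] -> total=8
Click 4 (3,6) count=1: revealed 1 new [(3,6)] -> total=9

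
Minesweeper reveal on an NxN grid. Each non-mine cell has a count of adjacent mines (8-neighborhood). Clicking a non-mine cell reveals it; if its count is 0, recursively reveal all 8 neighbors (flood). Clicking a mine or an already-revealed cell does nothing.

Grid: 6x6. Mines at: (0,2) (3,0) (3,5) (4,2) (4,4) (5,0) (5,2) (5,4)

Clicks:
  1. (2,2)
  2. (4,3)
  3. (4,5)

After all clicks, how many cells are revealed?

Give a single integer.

Answer: 19

Derivation:
Click 1 (2,2) count=0: revealed 17 new [(0,3) (0,4) (0,5) (1,1) (1,2) (1,3) (1,4) (1,5) (2,1) (2,2) (2,3) (2,4) (2,5) (3,1) (3,2) (3,3) (3,4)] -> total=17
Click 2 (4,3) count=4: revealed 1 new [(4,3)] -> total=18
Click 3 (4,5) count=3: revealed 1 new [(4,5)] -> total=19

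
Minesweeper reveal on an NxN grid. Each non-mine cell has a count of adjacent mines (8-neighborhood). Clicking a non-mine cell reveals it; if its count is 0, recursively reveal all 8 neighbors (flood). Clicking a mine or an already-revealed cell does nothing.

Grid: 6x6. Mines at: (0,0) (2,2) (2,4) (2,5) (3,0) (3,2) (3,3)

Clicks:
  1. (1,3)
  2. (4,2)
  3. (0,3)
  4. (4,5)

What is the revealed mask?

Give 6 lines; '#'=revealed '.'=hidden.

Answer: .#####
.#####
......
....##
######
######

Derivation:
Click 1 (1,3) count=2: revealed 1 new [(1,3)] -> total=1
Click 2 (4,2) count=2: revealed 1 new [(4,2)] -> total=2
Click 3 (0,3) count=0: revealed 9 new [(0,1) (0,2) (0,3) (0,4) (0,5) (1,1) (1,2) (1,4) (1,5)] -> total=11
Click 4 (4,5) count=0: revealed 13 new [(3,4) (3,5) (4,0) (4,1) (4,3) (4,4) (4,5) (5,0) (5,1) (5,2) (5,3) (5,4) (5,5)] -> total=24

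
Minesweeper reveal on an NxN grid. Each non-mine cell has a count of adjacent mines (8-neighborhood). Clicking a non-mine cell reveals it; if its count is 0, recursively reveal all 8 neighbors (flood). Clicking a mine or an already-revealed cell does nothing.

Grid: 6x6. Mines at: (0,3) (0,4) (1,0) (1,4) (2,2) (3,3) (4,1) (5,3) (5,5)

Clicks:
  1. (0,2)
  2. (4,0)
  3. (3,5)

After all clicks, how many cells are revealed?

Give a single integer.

Answer: 8

Derivation:
Click 1 (0,2) count=1: revealed 1 new [(0,2)] -> total=1
Click 2 (4,0) count=1: revealed 1 new [(4,0)] -> total=2
Click 3 (3,5) count=0: revealed 6 new [(2,4) (2,5) (3,4) (3,5) (4,4) (4,5)] -> total=8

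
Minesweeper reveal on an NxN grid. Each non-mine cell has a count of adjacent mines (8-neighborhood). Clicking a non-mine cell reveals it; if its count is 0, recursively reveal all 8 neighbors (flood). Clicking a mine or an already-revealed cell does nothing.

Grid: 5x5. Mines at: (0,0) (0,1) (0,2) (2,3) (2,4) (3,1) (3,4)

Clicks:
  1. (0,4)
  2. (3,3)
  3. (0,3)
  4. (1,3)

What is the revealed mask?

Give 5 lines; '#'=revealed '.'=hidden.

Click 1 (0,4) count=0: revealed 4 new [(0,3) (0,4) (1,3) (1,4)] -> total=4
Click 2 (3,3) count=3: revealed 1 new [(3,3)] -> total=5
Click 3 (0,3) count=1: revealed 0 new [(none)] -> total=5
Click 4 (1,3) count=3: revealed 0 new [(none)] -> total=5

Answer: ...##
...##
.....
...#.
.....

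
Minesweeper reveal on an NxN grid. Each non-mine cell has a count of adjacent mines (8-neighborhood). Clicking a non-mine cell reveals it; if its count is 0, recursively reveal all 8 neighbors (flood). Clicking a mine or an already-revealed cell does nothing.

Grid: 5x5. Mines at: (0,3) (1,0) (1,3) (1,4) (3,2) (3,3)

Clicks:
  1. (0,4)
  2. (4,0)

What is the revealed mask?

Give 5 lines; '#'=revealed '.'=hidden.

Answer: ....#
.....
##...
##...
##...

Derivation:
Click 1 (0,4) count=3: revealed 1 new [(0,4)] -> total=1
Click 2 (4,0) count=0: revealed 6 new [(2,0) (2,1) (3,0) (3,1) (4,0) (4,1)] -> total=7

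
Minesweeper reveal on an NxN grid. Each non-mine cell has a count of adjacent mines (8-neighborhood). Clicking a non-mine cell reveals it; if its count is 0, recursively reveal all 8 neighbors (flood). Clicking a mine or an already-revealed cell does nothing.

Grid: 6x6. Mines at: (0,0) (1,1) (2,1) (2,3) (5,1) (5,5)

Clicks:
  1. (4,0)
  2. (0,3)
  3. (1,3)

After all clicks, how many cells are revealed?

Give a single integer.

Answer: 15

Derivation:
Click 1 (4,0) count=1: revealed 1 new [(4,0)] -> total=1
Click 2 (0,3) count=0: revealed 14 new [(0,2) (0,3) (0,4) (0,5) (1,2) (1,3) (1,4) (1,5) (2,4) (2,5) (3,4) (3,5) (4,4) (4,5)] -> total=15
Click 3 (1,3) count=1: revealed 0 new [(none)] -> total=15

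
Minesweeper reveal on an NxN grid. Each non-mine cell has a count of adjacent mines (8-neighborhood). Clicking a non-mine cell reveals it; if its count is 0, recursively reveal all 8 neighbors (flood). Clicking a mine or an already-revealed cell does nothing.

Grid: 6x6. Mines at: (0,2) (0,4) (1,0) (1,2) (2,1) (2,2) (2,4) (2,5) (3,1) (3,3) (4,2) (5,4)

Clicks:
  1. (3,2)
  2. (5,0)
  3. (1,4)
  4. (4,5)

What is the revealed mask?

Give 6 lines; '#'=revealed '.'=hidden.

Answer: ......
....#.
......
..#...
##...#
##....

Derivation:
Click 1 (3,2) count=5: revealed 1 new [(3,2)] -> total=1
Click 2 (5,0) count=0: revealed 4 new [(4,0) (4,1) (5,0) (5,1)] -> total=5
Click 3 (1,4) count=3: revealed 1 new [(1,4)] -> total=6
Click 4 (4,5) count=1: revealed 1 new [(4,5)] -> total=7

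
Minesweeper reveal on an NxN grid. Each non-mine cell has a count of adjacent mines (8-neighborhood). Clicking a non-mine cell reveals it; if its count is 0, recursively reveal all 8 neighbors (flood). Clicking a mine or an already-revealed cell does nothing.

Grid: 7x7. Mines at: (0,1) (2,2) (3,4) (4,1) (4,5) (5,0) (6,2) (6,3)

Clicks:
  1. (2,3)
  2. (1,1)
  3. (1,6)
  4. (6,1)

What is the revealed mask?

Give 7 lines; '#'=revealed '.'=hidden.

Click 1 (2,3) count=2: revealed 1 new [(2,3)] -> total=1
Click 2 (1,1) count=2: revealed 1 new [(1,1)] -> total=2
Click 3 (1,6) count=0: revealed 15 new [(0,2) (0,3) (0,4) (0,5) (0,6) (1,2) (1,3) (1,4) (1,5) (1,6) (2,4) (2,5) (2,6) (3,5) (3,6)] -> total=17
Click 4 (6,1) count=2: revealed 1 new [(6,1)] -> total=18

Answer: ..#####
.######
...####
.....##
.......
.......
.#.....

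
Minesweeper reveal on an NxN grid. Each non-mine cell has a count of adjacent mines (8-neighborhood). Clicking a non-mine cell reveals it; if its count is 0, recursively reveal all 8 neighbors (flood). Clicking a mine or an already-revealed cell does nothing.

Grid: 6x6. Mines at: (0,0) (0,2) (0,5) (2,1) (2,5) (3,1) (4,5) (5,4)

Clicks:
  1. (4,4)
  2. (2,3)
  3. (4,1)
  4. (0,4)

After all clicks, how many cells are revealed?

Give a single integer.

Answer: 14

Derivation:
Click 1 (4,4) count=2: revealed 1 new [(4,4)] -> total=1
Click 2 (2,3) count=0: revealed 11 new [(1,2) (1,3) (1,4) (2,2) (2,3) (2,4) (3,2) (3,3) (3,4) (4,2) (4,3)] -> total=12
Click 3 (4,1) count=1: revealed 1 new [(4,1)] -> total=13
Click 4 (0,4) count=1: revealed 1 new [(0,4)] -> total=14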